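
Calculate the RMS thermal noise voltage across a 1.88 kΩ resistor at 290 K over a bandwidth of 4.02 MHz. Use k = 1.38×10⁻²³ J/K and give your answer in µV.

V_n = √(4kTRB)
4kTRB = 4 × 1.38×10⁻²³ × 290 × 1.88×10³ × 4.02×10⁶ = 1.21×10⁻¹⁰ V²
V_n = √(1.21×10⁻¹⁰) = 1.10×10⁻⁵ V = 11.0 µV

11.0 µV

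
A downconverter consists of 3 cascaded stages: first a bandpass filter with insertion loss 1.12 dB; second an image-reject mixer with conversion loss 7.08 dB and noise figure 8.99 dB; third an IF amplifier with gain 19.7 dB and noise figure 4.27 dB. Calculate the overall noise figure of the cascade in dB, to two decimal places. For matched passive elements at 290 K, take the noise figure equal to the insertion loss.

Convert to linear (a loss of L dB is a gain of −L dB): F_i = 10^(NF_i/10), G_i = 10^(G_i,dB/10)
  Stage 1: F_1 = 10^(1.12/10) = 1.294, G_1 = 10^(−1.12/10) = 0.7727
  Stage 2: F_2 = 10^(8.99/10) = 7.925, G_2 = 10^(−7.08/10) = 0.1959
  Stage 3: F_3 = 10^(4.27/10) = 2.673, G_3 = 10^(19.7/10) = 93.33
Friis cascade:
  F = 1.294 + (7.925 − 1)/0.7727 + (2.673 − 1)/0.1514 = 21.31
NF = 10 log₁₀(21.31) = 13.29 dB

13.29 dB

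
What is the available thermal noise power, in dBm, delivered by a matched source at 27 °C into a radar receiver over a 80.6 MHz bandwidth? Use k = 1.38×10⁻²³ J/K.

T = 27 °C + 273.15 = 300.15 K
P_n = kTB = 1.38×10⁻²³ × 300.15 × 8.06×10⁷ = 3.34×10⁻¹³ W
In dBm: 10 log₁₀(3.34×10⁻¹³ / 10⁻³) = −94.8 dBm

−94.8 dBm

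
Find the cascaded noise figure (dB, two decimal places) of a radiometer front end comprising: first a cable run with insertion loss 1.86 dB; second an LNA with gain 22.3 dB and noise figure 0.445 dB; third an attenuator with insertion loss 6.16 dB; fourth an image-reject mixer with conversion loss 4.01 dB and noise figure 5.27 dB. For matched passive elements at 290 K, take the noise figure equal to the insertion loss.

Convert to linear (a loss of L dB is a gain of −L dB): F_i = 10^(NF_i/10), G_i = 10^(G_i,dB/10)
  Stage 1: F_1 = 10^(1.86/10) = 1.535, G_1 = 10^(−1.86/10) = 0.6516
  Stage 2: F_2 = 10^(0.445/10) = 1.108, G_2 = 10^(22.3/10) = 169.8
  Stage 3: F_3 = 10^(6.16/10) = 4.130, G_3 = 10^(−6.16/10) = 0.2421
  Stage 4: F_4 = 10^(5.27/10) = 3.365, G_4 = 10^(−4.01/10) = 0.3972
Friis cascade:
  F = 1.535 + (1.108 − 1)/0.6516 + (4.130 − 1)/110.7 + (3.365 − 1)/26.79 = 1.817
NF = 10 log₁₀(1.817) = 2.59 dB

2.59 dB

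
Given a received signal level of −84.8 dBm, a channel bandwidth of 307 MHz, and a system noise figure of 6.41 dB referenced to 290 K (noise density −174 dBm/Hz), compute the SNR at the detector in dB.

−2.1 dB

Noise floor: N = −174 + 10 log₁₀(B) + NF
10 log₁₀(3.07×10⁸) = 84.87 dB
N = −174 + 84.87 + 6.41 = −82.72 dBm
SNR = P_sig − N = −84.8 − (−82.72) = −2.08 dB → −2.1 dB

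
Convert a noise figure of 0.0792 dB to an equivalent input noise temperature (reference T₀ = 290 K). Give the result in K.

F = 10^(0.0792/10) = 1.0184
T_e = (F − 1)·T₀ = (1.0184 − 1) × 290 = 5.34 K

5.34 K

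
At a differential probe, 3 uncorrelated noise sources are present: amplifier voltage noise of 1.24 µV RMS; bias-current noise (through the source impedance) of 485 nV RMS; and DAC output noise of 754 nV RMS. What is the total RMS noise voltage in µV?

1.53 µV

Uncorrelated sources add in power (mean-square): V_tot = √(ΣV_i²)
V_tot = √[(1.24×10⁻⁶)² + (4.85×10⁻⁷)² + (7.54×10⁻⁷)²] = 1.53×10⁻⁶ V = 1.53 µV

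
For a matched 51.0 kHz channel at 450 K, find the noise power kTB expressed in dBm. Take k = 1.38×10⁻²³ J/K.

−125.0 dBm

P_n = kTB = 1.38×10⁻²³ × 450 × 5.10×10⁴ = 3.17×10⁻¹⁶ W
In dBm: 10 log₁₀(3.17×10⁻¹⁶ / 10⁻³) = −125.0 dBm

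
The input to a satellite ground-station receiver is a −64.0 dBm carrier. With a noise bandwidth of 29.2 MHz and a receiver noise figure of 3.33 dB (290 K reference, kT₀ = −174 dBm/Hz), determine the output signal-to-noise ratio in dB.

Noise floor: N = −174 + 10 log₁₀(B) + NF
10 log₁₀(2.92×10⁷) = 74.65 dB
N = −174 + 74.65 + 3.33 = −96.02 dBm
SNR = P_sig − N = −64.0 − (−96.02) = 32.02 dB → 32.0 dB

32.0 dB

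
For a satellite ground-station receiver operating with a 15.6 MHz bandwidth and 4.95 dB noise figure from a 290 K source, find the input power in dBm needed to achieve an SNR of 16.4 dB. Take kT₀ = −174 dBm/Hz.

Sensitivity = −174 + 10 log₁₀(B) + NF + SNR_min
= −174 + 71.93 + 4.95 + 16.4
= −80.72 dBm → −80.7 dBm

−80.7 dBm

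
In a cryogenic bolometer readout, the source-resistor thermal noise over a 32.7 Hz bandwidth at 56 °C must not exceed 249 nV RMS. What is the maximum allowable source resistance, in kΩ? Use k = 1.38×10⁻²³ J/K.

T = 56 °C + 273.15 = 329.15 K
Johnson–Nyquist: V_n = √(4kTRB) ⇒ R = V_n² / (4kTB)
4kTB = 4 × 1.38×10⁻²³ × 329.15 × 3.27×10¹ = 5.94×10⁻¹⁹
R = (2.49×10⁻⁷)² / 5.94×10⁻¹⁹ = 1.04×10⁵ Ω = 104 kΩ

104 kΩ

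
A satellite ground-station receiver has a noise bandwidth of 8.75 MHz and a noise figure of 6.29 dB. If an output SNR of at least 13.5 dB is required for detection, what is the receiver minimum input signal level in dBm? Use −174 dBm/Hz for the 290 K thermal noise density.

−84.8 dBm

Sensitivity = −174 + 10 log₁₀(B) + NF + SNR_min
= −174 + 69.42 + 6.29 + 13.5
= −84.79 dBm → −84.8 dBm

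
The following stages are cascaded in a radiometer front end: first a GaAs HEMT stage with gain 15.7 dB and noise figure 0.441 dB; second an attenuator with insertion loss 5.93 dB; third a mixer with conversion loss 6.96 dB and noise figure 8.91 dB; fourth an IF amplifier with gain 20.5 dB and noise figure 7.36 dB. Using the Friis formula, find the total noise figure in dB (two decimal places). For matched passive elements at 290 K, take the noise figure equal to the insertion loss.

Convert to linear (a loss of L dB is a gain of −L dB): F_i = 10^(NF_i/10), G_i = 10^(G_i,dB/10)
  Stage 1: F_1 = 10^(0.441/10) = 1.107, G_1 = 10^(15.7/10) = 37.15
  Stage 2: F_2 = 10^(5.93/10) = 3.917, G_2 = 10^(−5.93/10) = 0.2553
  Stage 3: F_3 = 10^(8.91/10) = 7.780, G_3 = 10^(−6.96/10) = 0.2014
  Stage 4: F_4 = 10^(7.36/10) = 5.445, G_4 = 10^(20.5/10) = 112.2
Friis cascade:
  F = 1.107 + (3.917 − 1)/37.15 + (7.780 − 1)/9.484 + (5.445 − 1)/1.910 = 4.228
NF = 10 log₁₀(4.228) = 6.26 dB

6.26 dB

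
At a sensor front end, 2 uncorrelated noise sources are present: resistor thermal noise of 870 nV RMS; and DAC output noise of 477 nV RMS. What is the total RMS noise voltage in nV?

992 nV

Uncorrelated sources add in power (mean-square): V_tot = √(ΣV_i²)
V_tot = √[(8.70×10⁻⁷)² + (4.77×10⁻⁷)²] = 9.92×10⁻⁷ V = 992 nV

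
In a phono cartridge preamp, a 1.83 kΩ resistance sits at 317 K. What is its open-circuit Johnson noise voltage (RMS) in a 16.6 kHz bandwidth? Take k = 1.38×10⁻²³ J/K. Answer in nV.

729 nV

V_n = √(4kTRB)
4kTRB = 4 × 1.38×10⁻²³ × 317 × 1.83×10³ × 1.66×10⁴ = 5.32×10⁻¹³ V²
V_n = √(5.32×10⁻¹³) = 7.29×10⁻⁷ V = 729 nV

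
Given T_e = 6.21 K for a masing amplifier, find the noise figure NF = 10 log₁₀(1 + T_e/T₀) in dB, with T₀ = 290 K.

F = 1 + T_e/T₀ = 1 + 6.21/290 = 1.02141
NF = 10 log₁₀(1.02141) = 0.092 dB

0.092 dB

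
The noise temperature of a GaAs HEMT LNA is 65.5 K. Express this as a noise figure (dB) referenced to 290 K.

0.884 dB

F = 1 + T_e/T₀ = 1 + 65.5/290 = 1.22586
NF = 10 log₁₀(1.22586) = 0.884 dB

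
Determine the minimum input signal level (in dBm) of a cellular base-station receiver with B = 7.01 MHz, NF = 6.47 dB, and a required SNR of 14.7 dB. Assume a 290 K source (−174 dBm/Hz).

Sensitivity = −174 + 10 log₁₀(B) + NF + SNR_min
= −174 + 68.46 + 6.47 + 14.7
= −84.37 dBm → −84.4 dBm

−84.4 dBm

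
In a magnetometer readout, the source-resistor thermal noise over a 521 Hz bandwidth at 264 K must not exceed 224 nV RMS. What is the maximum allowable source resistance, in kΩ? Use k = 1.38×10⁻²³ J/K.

Johnson–Nyquist: V_n = √(4kTRB) ⇒ R = V_n² / (4kTB)
4kTB = 4 × 1.38×10⁻²³ × 264 × 5.21×10² = 7.59×10⁻¹⁸
R = (2.24×10⁻⁷)² / 7.59×10⁻¹⁸ = 6.61×10³ Ω = 6.61 kΩ

6.61 kΩ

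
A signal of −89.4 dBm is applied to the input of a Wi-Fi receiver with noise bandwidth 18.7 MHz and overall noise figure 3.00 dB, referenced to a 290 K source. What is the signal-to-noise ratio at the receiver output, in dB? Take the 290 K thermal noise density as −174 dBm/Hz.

8.9 dB

Noise floor: N = −174 + 10 log₁₀(B) + NF
10 log₁₀(1.87×10⁷) = 72.72 dB
N = −174 + 72.72 + 3.00 = −98.28 dBm
SNR = P_sig − N = −89.4 − (−98.28) = 8.88 dB → 8.9 dB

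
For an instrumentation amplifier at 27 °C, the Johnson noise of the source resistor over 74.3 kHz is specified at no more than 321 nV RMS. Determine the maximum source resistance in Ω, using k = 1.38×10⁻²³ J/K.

T = 27 °C + 273.15 = 300.15 K
Johnson–Nyquist: V_n = √(4kTRB) ⇒ R = V_n² / (4kTB)
4kTB = 4 × 1.38×10⁻²³ × 300.15 × 7.43×10⁴ = 1.23×10⁻¹⁵
R = (3.21×10⁻⁷)² / 1.23×10⁻¹⁵ = 8.37×10¹ Ω = 83.7 Ω

83.7 Ω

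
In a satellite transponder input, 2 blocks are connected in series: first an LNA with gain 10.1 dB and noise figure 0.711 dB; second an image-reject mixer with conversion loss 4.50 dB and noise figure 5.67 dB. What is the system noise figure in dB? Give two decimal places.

1.59 dB

Convert to linear (a loss of L dB is a gain of −L dB): F_i = 10^(NF_i/10), G_i = 10^(G_i,dB/10)
  Stage 1: F_1 = 10^(0.711/10) = 1.178, G_1 = 10^(10.1/10) = 10.23
  Stage 2: F_2 = 10^(5.67/10) = 3.690, G_2 = 10^(−4.50/10) = 0.3548
Friis cascade:
  F = 1.178 + (3.690 − 1)/10.23 = 1.441
NF = 10 log₁₀(1.441) = 1.59 dB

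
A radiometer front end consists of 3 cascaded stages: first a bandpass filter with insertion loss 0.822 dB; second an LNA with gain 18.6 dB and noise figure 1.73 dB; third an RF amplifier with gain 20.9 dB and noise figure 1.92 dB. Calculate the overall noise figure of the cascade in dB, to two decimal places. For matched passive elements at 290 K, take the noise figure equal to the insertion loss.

Convert to linear (a loss of L dB is a gain of −L dB): F_i = 10^(NF_i/10), G_i = 10^(G_i,dB/10)
  Stage 1: F_1 = 10^(0.822/10) = 1.208, G_1 = 10^(−0.822/10) = 0.8276
  Stage 2: F_2 = 10^(1.73/10) = 1.489, G_2 = 10^(18.6/10) = 72.44
  Stage 3: F_3 = 10^(1.92/10) = 1.556, G_3 = 10^(20.9/10) = 123.0
Friis cascade:
  F = 1.208 + (1.489 − 1)/0.8276 + (1.556 − 1)/59.95 = 1.809
NF = 10 log₁₀(1.809) = 2.57 dB

2.57 dB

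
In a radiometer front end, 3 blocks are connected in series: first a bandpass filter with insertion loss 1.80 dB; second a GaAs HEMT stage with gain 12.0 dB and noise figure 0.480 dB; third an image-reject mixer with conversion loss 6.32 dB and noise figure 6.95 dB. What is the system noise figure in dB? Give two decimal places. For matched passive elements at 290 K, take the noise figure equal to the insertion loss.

Convert to linear (a loss of L dB is a gain of −L dB): F_i = 10^(NF_i/10), G_i = 10^(G_i,dB/10)
  Stage 1: F_1 = 10^(1.80/10) = 1.514, G_1 = 10^(−1.80/10) = 0.6607
  Stage 2: F_2 = 10^(0.480/10) = 1.117, G_2 = 10^(12.0/10) = 15.85
  Stage 3: F_3 = 10^(6.95/10) = 4.955, G_3 = 10^(−6.32/10) = 0.2333
Friis cascade:
  F = 1.514 + (1.117 − 1)/0.6607 + (4.955 − 1)/10.47 = 2.068
NF = 10 log₁₀(2.068) = 3.16 dB

3.16 dB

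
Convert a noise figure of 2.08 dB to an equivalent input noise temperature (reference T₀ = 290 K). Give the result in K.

F = 10^(2.08/10) = 1.61436
T_e = (F − 1)·T₀ = (1.61436 − 1) × 290 = 178 K

178 K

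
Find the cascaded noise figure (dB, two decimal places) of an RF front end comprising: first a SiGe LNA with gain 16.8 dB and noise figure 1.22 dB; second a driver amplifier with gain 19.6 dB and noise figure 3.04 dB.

1.29 dB

Convert to linear (a loss of L dB is a gain of −L dB): F_i = 10^(NF_i/10), G_i = 10^(G_i,dB/10)
  Stage 1: F_1 = 10^(1.22/10) = 1.324, G_1 = 10^(16.8/10) = 47.86
  Stage 2: F_2 = 10^(3.04/10) = 2.014, G_2 = 10^(19.6/10) = 91.20
Friis cascade:
  F = 1.324 + (2.014 − 1)/47.86 = 1.346
NF = 10 log₁₀(1.346) = 1.29 dB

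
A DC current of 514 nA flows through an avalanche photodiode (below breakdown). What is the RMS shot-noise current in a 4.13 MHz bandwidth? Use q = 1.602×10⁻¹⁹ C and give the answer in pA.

825 pA

I_n = √(2qI·B)
2qI·B = 2 × 1.602×10⁻¹⁹ × 5.14×10⁻⁷ × 4.13×10⁶ = 6.80×10⁻¹⁹ A²
I_n = √(6.80×10⁻¹⁹) = 8.25×10⁻¹⁰ A = 825 pA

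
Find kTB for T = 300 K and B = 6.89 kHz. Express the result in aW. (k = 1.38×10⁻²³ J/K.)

P_n = kTB = 1.38×10⁻²³ × 300 × 6.89×10³ = 2.85×10⁻¹⁷ W = 28.5 aW

28.5 aW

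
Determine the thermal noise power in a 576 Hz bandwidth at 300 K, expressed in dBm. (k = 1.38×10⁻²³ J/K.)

−146.2 dBm

P_n = kTB = 1.38×10⁻²³ × 300 × 5.76×10² = 2.38×10⁻¹⁸ W
In dBm: 10 log₁₀(2.38×10⁻¹⁸ / 10⁻³) = −146.2 dBm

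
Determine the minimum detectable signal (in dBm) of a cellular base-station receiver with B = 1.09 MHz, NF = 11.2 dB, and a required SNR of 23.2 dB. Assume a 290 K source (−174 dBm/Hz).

Sensitivity = −174 + 10 log₁₀(B) + NF + SNR_min
= −174 + 60.37 + 11.2 + 23.2
= −79.23 dBm → −79.2 dBm

−79.2 dBm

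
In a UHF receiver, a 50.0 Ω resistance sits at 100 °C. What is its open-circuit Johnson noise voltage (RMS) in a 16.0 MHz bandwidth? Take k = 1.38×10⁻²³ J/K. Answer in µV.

T = 100 °C + 273.15 = 373.15 K
V_n = √(4kTRB)
4kTRB = 4 × 1.38×10⁻²³ × 373.15 × 5.00×10¹ × 1.60×10⁷ = 1.65×10⁻¹¹ V²
V_n = √(1.65×10⁻¹¹) = 4.06×10⁻⁶ V = 4.06 µV

4.06 µV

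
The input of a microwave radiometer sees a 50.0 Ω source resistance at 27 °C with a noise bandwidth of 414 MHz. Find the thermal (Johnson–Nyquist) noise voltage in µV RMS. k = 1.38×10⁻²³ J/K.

18.5 µV

T = 27 °C + 273.15 = 300.15 K
V_n = √(4kTRB)
4kTRB = 4 × 1.38×10⁻²³ × 300.15 × 5.00×10¹ × 4.14×10⁸ = 3.43×10⁻¹⁰ V²
V_n = √(3.43×10⁻¹⁰) = 1.85×10⁻⁵ V = 18.5 µV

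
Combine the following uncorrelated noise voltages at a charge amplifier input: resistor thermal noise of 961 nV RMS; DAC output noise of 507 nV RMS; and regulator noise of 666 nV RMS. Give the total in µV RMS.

Uncorrelated sources add in power (mean-square): V_tot = √(ΣV_i²)
V_tot = √[(9.61×10⁻⁷)² + (5.07×10⁻⁷)² + (6.66×10⁻⁷)²] = 1.27×10⁻⁶ V = 1.27 µV

1.27 µV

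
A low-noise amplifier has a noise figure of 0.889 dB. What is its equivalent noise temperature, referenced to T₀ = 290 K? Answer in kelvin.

F = 10^(0.889/10) = 1.22716
T_e = (F − 1)·T₀ = (1.22716 − 1) × 290 = 65.9 K

65.9 K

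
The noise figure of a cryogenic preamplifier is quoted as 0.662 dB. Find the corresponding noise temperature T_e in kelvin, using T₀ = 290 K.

47.8 K

F = 10^(0.662/10) = 1.16466
T_e = (F − 1)·T₀ = (1.16466 − 1) × 290 = 47.8 K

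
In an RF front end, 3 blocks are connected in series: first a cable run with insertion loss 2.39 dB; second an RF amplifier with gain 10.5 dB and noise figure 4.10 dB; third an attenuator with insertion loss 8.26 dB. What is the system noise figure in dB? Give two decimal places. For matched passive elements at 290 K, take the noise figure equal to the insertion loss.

Convert to linear (a loss of L dB is a gain of −L dB): F_i = 10^(NF_i/10), G_i = 10^(G_i,dB/10)
  Stage 1: F_1 = 10^(2.39/10) = 1.734, G_1 = 10^(−2.39/10) = 0.5768
  Stage 2: F_2 = 10^(4.10/10) = 2.570, G_2 = 10^(10.5/10) = 11.22
  Stage 3: F_3 = 10^(8.26/10) = 6.699, G_3 = 10^(−8.26/10) = 0.1493
Friis cascade:
  F = 1.734 + (2.570 − 1)/0.5768 + (6.699 − 1)/6.471 = 5.337
NF = 10 log₁₀(5.337) = 7.27 dB

7.27 dB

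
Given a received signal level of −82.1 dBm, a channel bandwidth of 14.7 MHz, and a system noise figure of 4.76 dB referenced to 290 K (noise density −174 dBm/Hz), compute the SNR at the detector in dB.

Noise floor: N = −174 + 10 log₁₀(B) + NF
10 log₁₀(1.47×10⁷) = 71.67 dB
N = −174 + 71.67 + 4.76 = −97.57 dBm
SNR = P_sig − N = −82.1 − (−97.57) = 15.47 dB → 15.5 dB

15.5 dB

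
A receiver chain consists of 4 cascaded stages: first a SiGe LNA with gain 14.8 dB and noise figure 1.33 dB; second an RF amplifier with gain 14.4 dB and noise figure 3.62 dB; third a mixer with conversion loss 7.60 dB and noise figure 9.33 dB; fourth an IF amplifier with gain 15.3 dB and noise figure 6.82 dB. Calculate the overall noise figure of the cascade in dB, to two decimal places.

Convert to linear (a loss of L dB is a gain of −L dB): F_i = 10^(NF_i/10), G_i = 10^(G_i,dB/10)
  Stage 1: F_1 = 10^(1.33/10) = 1.358, G_1 = 10^(14.8/10) = 30.20
  Stage 2: F_2 = 10^(3.62/10) = 2.301, G_2 = 10^(14.4/10) = 27.54
  Stage 3: F_3 = 10^(9.33/10) = 8.570, G_3 = 10^(−7.60/10) = 0.1738
  Stage 4: F_4 = 10^(6.82/10) = 4.808, G_4 = 10^(15.3/10) = 33.88
Friis cascade:
  F = 1.358 + (2.301 − 1)/30.20 + (8.570 − 1)/831.8 + (4.808 − 1)/144.5 = 1.437
NF = 10 log₁₀(1.437) = 1.57 dB

1.57 dB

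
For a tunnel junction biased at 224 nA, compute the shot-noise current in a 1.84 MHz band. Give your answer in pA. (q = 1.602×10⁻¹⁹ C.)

I_n = √(2qI·B)
2qI·B = 2 × 1.602×10⁻¹⁹ × 2.24×10⁻⁷ × 1.84×10⁶ = 1.32×10⁻¹⁹ A²
I_n = √(1.32×10⁻¹⁹) = 3.63×10⁻¹⁰ A = 363 pA

363 pA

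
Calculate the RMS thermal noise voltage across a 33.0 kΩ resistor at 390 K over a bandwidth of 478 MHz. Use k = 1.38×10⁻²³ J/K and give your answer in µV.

V_n = √(4kTRB)
4kTRB = 4 × 1.38×10⁻²³ × 390 × 3.30×10⁴ × 4.78×10⁸ = 3.40×10⁻⁷ V²
V_n = √(3.40×10⁻⁷) = 5.83×10⁻⁴ V = 583 µV

583 µV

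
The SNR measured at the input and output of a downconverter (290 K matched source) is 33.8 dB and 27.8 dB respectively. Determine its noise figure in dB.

NF (dB) = SNR_in(dB) − SNR_out(dB) when the source is at T₀
NF = 33.8 − 27.8 = 6.0 dB

6.0 dB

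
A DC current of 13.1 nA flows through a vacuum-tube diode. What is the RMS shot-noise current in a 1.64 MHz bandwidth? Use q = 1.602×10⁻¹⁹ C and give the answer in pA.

I_n = √(2qI·B)
2qI·B = 2 × 1.602×10⁻¹⁹ × 1.31×10⁻⁸ × 1.64×10⁶ = 6.88×10⁻²¹ A²
I_n = √(6.88×10⁻²¹) = 8.30×10⁻¹¹ A = 83.0 pA

83.0 pA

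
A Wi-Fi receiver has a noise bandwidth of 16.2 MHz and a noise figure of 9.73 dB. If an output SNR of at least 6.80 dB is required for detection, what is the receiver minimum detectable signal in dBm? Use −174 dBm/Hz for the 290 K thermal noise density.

−85.4 dBm

Sensitivity = −174 + 10 log₁₀(B) + NF + SNR_min
= −174 + 72.1 + 9.73 + 6.80
= −85.37 dBm → −85.4 dBm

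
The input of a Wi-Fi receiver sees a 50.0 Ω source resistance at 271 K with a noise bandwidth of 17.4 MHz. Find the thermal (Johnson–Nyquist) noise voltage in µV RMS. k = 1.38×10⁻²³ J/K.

3.61 µV

V_n = √(4kTRB)
4kTRB = 4 × 1.38×10⁻²³ × 271 × 5.00×10¹ × 1.74×10⁷ = 1.30×10⁻¹¹ V²
V_n = √(1.30×10⁻¹¹) = 3.61×10⁻⁶ V = 3.61 µV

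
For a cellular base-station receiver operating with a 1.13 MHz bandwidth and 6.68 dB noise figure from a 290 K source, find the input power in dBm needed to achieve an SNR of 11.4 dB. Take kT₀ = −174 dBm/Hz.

Sensitivity = −174 + 10 log₁₀(B) + NF + SNR_min
= −174 + 60.53 + 6.68 + 11.4
= −95.39 dBm → −95.4 dBm

−95.4 dBm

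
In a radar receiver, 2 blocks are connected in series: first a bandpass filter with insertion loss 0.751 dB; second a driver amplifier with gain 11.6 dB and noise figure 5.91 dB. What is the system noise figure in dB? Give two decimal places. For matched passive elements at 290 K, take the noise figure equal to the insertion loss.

Convert to linear (a loss of L dB is a gain of −L dB): F_i = 10^(NF_i/10), G_i = 10^(G_i,dB/10)
  Stage 1: F_1 = 10^(0.751/10) = 1.189, G_1 = 10^(−0.751/10) = 0.8412
  Stage 2: F_2 = 10^(5.91/10) = 3.899, G_2 = 10^(11.6/10) = 14.45
Friis cascade:
  F = 1.189 + (3.899 − 1)/0.8412 = 4.636
NF = 10 log₁₀(4.636) = 6.66 dB

6.66 dB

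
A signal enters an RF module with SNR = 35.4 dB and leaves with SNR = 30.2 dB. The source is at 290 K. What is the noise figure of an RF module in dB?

NF (dB) = SNR_in(dB) − SNR_out(dB) when the source is at T₀
NF = 35.4 − 30.2 = 5.2 dB

5.2 dB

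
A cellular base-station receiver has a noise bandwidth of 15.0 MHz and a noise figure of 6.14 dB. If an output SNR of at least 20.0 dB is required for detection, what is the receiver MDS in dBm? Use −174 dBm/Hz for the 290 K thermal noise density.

−76.1 dBm

Sensitivity = −174 + 10 log₁₀(B) + NF + SNR_min
= −174 + 71.76 + 6.14 + 20.0
= −76.10 dBm → −76.1 dBm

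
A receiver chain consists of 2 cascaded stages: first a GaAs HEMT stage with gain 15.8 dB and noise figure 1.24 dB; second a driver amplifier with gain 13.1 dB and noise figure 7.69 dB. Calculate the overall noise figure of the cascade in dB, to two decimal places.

1.64 dB

Convert to linear (a loss of L dB is a gain of −L dB): F_i = 10^(NF_i/10), G_i = 10^(G_i,dB/10)
  Stage 1: F_1 = 10^(1.24/10) = 1.330, G_1 = 10^(15.8/10) = 38.02
  Stage 2: F_2 = 10^(7.69/10) = 5.875, G_2 = 10^(13.1/10) = 20.42
Friis cascade:
  F = 1.330 + (5.875 − 1)/38.02 = 1.459
NF = 10 log₁₀(1.459) = 1.64 dB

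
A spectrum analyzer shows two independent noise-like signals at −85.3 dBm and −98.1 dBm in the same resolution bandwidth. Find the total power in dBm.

−85.1 dBm

Convert to linear, add, convert back:
P₁ = 2.95×10⁻¹² W, P₂ = 1.55×10⁻¹³ W
P_tot = 3.11×10⁻¹² W → 10 log₁₀(P_tot / 10⁻³) = −85.1 dBm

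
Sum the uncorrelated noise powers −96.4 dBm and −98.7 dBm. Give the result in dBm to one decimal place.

−94.4 dBm

Convert to linear, add, convert back:
P₁ = 2.29×10⁻¹³ W, P₂ = 1.35×10⁻¹³ W
P_tot = 3.64×10⁻¹³ W → 10 log₁₀(P_tot / 10⁻³) = −94.4 dBm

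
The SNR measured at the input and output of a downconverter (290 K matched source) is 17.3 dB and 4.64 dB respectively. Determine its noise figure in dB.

12.66 dB

NF (dB) = SNR_in(dB) − SNR_out(dB) when the source is at T₀
NF = 17.3 − 4.64 = 12.66 dB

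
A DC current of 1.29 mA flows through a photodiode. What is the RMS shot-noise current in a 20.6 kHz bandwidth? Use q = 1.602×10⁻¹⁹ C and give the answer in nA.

2.92 nA

I_n = √(2qI·B)
2qI·B = 2 × 1.602×10⁻¹⁹ × 1.29×10⁻³ × 2.06×10⁴ = 8.51×10⁻¹⁸ A²
I_n = √(8.51×10⁻¹⁸) = 2.92×10⁻⁹ A = 2.92 nA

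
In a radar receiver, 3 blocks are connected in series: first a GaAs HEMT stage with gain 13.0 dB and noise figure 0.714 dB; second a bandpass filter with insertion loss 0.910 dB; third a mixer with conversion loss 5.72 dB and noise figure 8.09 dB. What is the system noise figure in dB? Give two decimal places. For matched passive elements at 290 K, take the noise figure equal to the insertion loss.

Convert to linear (a loss of L dB is a gain of −L dB): F_i = 10^(NF_i/10), G_i = 10^(G_i,dB/10)
  Stage 1: F_1 = 10^(0.714/10) = 1.179, G_1 = 10^(13.0/10) = 19.95
  Stage 2: F_2 = 10^(0.910/10) = 1.233, G_2 = 10^(−0.910/10) = 0.8110
  Stage 3: F_3 = 10^(8.09/10) = 6.442, G_3 = 10^(−5.72/10) = 0.2679
Friis cascade:
  F = 1.179 + (1.233 − 1)/19.95 + (6.442 − 1)/16.18 = 1.527
NF = 10 log₁₀(1.527) = 1.84 dB

1.84 dB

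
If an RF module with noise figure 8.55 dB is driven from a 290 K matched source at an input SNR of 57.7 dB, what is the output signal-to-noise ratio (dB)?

49.15 dB

By definition F = SNR_in/SNR_out, so in dB: SNR_out = SNR_in − NF
SNR_out = 57.7 − 8.55 = 49.15 dB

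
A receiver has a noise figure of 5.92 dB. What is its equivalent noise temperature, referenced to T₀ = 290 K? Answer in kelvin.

843 K

F = 10^(5.92/10) = 3.90841
T_e = (F − 1)·T₀ = (3.90841 − 1) × 290 = 843 K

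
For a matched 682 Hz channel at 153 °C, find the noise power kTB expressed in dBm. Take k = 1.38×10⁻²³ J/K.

−144.0 dBm

T = 153 °C + 273.15 = 426.15 K
P_n = kTB = 1.38×10⁻²³ × 426.15 × 6.82×10² = 4.01×10⁻¹⁸ W
In dBm: 10 log₁₀(4.01×10⁻¹⁸ / 10⁻³) = −144.0 dBm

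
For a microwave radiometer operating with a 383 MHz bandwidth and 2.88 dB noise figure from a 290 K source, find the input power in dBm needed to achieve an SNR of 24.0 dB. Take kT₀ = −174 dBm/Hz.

−61.3 dBm

Sensitivity = −174 + 10 log₁₀(B) + NF + SNR_min
= −174 + 85.83 + 2.88 + 24.0
= −61.29 dBm → −61.3 dBm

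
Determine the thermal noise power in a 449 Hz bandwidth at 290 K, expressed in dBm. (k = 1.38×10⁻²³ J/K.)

P_n = kTB = 1.38×10⁻²³ × 290 × 4.49×10² = 1.80×10⁻¹⁸ W
In dBm: 10 log₁₀(1.80×10⁻¹⁸ / 10⁻³) = −147.5 dBm

−147.5 dBm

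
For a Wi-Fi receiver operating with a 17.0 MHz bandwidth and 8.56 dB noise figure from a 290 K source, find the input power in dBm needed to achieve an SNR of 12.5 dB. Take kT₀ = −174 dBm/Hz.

−80.6 dBm

Sensitivity = −174 + 10 log₁₀(B) + NF + SNR_min
= −174 + 72.3 + 8.56 + 12.5
= −80.64 dBm → −80.6 dBm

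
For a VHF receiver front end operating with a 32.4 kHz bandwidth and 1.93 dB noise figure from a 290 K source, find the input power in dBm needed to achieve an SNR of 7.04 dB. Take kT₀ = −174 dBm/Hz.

−119.9 dBm

Sensitivity = −174 + 10 log₁₀(B) + NF + SNR_min
= −174 + 45.11 + 1.93 + 7.04
= −119.92 dBm → −119.9 dBm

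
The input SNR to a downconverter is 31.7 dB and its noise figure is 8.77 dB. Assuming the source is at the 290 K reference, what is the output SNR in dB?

By definition F = SNR_in/SNR_out, so in dB: SNR_out = SNR_in − NF
SNR_out = 31.7 − 8.77 = 22.93 dB

22.93 dB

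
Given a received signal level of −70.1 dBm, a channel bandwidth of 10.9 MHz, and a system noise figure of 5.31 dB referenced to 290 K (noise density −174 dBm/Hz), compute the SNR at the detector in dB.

Noise floor: N = −174 + 10 log₁₀(B) + NF
10 log₁₀(1.09×10⁷) = 70.37 dB
N = −174 + 70.37 + 5.31 = −98.32 dBm
SNR = P_sig − N = −70.1 − (−98.32) = 28.22 dB → 28.2 dB

28.2 dB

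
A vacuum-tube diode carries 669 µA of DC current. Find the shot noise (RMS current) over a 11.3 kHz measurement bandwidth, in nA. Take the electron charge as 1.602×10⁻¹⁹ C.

1.56 nA

I_n = √(2qI·B)
2qI·B = 2 × 1.602×10⁻¹⁹ × 6.69×10⁻⁴ × 1.13×10⁴ = 2.42×10⁻¹⁸ A²
I_n = √(2.42×10⁻¹⁸) = 1.56×10⁻⁹ A = 1.56 nA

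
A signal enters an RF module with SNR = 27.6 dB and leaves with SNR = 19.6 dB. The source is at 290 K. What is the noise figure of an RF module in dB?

8.0 dB

NF (dB) = SNR_in(dB) − SNR_out(dB) when the source is at T₀
NF = 27.6 − 19.6 = 8.0 dB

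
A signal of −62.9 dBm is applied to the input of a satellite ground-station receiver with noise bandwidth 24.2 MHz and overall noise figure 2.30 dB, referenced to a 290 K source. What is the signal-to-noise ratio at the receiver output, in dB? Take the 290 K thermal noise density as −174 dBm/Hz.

Noise floor: N = −174 + 10 log₁₀(B) + NF
10 log₁₀(2.42×10⁷) = 73.84 dB
N = −174 + 73.84 + 2.30 = −97.86 dBm
SNR = P_sig − N = −62.9 − (−97.86) = 34.96 dB → 35.0 dB

35.0 dB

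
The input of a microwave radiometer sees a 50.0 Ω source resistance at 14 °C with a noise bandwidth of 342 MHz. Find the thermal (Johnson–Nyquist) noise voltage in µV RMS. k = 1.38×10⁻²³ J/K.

16.5 µV

T = 14 °C + 273.15 = 287.15 K
V_n = √(4kTRB)
4kTRB = 4 × 1.38×10⁻²³ × 287.15 × 5.00×10¹ × 3.42×10⁸ = 2.71×10⁻¹⁰ V²
V_n = √(2.71×10⁻¹⁰) = 1.65×10⁻⁵ V = 16.5 µV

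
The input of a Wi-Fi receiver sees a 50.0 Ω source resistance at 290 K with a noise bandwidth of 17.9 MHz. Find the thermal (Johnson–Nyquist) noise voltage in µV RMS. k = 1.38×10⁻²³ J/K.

3.79 µV

V_n = √(4kTRB)
4kTRB = 4 × 1.38×10⁻²³ × 290 × 5.00×10¹ × 1.79×10⁷ = 1.43×10⁻¹¹ V²
V_n = √(1.43×10⁻¹¹) = 3.79×10⁻⁶ V = 3.79 µV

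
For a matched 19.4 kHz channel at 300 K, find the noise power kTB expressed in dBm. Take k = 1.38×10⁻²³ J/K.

P_n = kTB = 1.38×10⁻²³ × 300 × 1.94×10⁴ = 8.03×10⁻¹⁷ W
In dBm: 10 log₁₀(8.03×10⁻¹⁷ / 10⁻³) = −131.0 dBm

−131.0 dBm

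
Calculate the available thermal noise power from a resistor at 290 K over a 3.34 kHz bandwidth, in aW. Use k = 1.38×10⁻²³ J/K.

13.4 aW

P_n = kTB = 1.38×10⁻²³ × 290 × 3.34×10³ = 1.34×10⁻¹⁷ W = 13.4 aW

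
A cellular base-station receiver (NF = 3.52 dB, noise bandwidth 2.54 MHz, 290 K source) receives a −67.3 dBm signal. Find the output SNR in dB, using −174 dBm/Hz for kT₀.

Noise floor: N = −174 + 10 log₁₀(B) + NF
10 log₁₀(2.54×10⁶) = 64.05 dB
N = −174 + 64.05 + 3.52 = −106.43 dBm
SNR = P_sig − N = −67.3 − (−106.43) = 39.13 dB → 39.1 dB

39.1 dB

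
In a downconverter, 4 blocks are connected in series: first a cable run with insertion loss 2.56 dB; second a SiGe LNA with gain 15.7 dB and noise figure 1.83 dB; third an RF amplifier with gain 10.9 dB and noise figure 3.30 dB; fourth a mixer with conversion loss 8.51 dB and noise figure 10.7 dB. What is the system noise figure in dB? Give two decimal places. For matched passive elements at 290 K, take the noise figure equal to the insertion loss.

4.54 dB

Convert to linear (a loss of L dB is a gain of −L dB): F_i = 10^(NF_i/10), G_i = 10^(G_i,dB/10)
  Stage 1: F_1 = 10^(2.56/10) = 1.803, G_1 = 10^(−2.56/10) = 0.5546
  Stage 2: F_2 = 10^(1.83/10) = 1.524, G_2 = 10^(15.7/10) = 37.15
  Stage 3: F_3 = 10^(3.30/10) = 2.138, G_3 = 10^(10.9/10) = 12.30
  Stage 4: F_4 = 10^(10.7/10) = 11.75, G_4 = 10^(−8.51/10) = 0.1409
Friis cascade:
  F = 1.803 + (1.524 − 1)/0.5546 + (2.138 − 1)/20.61 + (11.75 − 1)/253.5 = 2.846
NF = 10 log₁₀(2.846) = 4.54 dB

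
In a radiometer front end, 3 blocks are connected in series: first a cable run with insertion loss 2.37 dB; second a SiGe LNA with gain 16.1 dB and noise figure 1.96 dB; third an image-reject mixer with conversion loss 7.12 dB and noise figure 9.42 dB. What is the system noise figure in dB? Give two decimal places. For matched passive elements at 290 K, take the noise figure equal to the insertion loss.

4.83 dB

Convert to linear (a loss of L dB is a gain of −L dB): F_i = 10^(NF_i/10), G_i = 10^(G_i,dB/10)
  Stage 1: F_1 = 10^(2.37/10) = 1.726, G_1 = 10^(−2.37/10) = 0.5794
  Stage 2: F_2 = 10^(1.96/10) = 1.570, G_2 = 10^(16.1/10) = 40.74
  Stage 3: F_3 = 10^(9.42/10) = 8.750, G_3 = 10^(−7.12/10) = 0.1941
Friis cascade:
  F = 1.726 + (1.570 − 1)/0.5794 + (8.750 − 1)/23.60 = 3.039
NF = 10 log₁₀(3.039) = 4.83 dB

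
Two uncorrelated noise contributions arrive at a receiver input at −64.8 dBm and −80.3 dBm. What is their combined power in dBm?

Convert to linear, add, convert back:
P₁ = 3.31×10⁻¹⁰ W, P₂ = 9.33×10⁻¹² W
P_tot = 3.40×10⁻¹⁰ W → 10 log₁₀(P_tot / 10⁻³) = −64.7 dBm

−64.7 dBm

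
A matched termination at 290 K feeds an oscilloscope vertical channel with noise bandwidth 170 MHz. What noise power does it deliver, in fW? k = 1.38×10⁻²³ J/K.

680 fW

P_n = kTB = 1.38×10⁻²³ × 290 × 1.70×10⁸ = 6.80×10⁻¹³ W = 680 fW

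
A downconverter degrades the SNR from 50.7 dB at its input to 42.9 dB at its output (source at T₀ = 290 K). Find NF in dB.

NF (dB) = SNR_in(dB) − SNR_out(dB) when the source is at T₀
NF = 50.7 − 42.9 = 7.8 dB

7.8 dB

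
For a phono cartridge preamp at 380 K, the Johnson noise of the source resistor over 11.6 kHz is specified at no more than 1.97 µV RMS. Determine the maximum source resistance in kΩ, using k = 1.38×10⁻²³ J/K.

15.9 kΩ

Johnson–Nyquist: V_n = √(4kTRB) ⇒ R = V_n² / (4kTB)
4kTB = 4 × 1.38×10⁻²³ × 380 × 1.16×10⁴ = 2.43×10⁻¹⁶
R = (1.97×10⁻⁶)² / 2.43×10⁻¹⁶ = 1.59×10⁴ Ω = 15.9 kΩ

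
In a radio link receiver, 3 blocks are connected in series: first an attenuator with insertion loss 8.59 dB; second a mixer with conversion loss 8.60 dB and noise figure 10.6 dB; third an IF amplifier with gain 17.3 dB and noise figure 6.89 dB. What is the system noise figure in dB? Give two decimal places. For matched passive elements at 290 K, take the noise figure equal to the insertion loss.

Convert to linear (a loss of L dB is a gain of −L dB): F_i = 10^(NF_i/10), G_i = 10^(G_i,dB/10)
  Stage 1: F_1 = 10^(8.59/10) = 7.228, G_1 = 10^(−8.59/10) = 0.1384
  Stage 2: F_2 = 10^(10.6/10) = 11.48, G_2 = 10^(−8.60/10) = 0.1380
  Stage 3: F_3 = 10^(6.89/10) = 4.887, G_3 = 10^(17.3/10) = 53.70
Friis cascade:
  F = 7.228 + (11.48 − 1)/0.1384 + (4.887 − 1)/0.01910 = 286.5
NF = 10 log₁₀(286.5) = 24.57 dB

24.57 dB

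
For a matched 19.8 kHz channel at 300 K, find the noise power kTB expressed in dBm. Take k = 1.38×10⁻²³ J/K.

P_n = kTB = 1.38×10⁻²³ × 300 × 1.98×10⁴ = 8.20×10⁻¹⁷ W
In dBm: 10 log₁₀(8.20×10⁻¹⁷ / 10⁻³) = −130.9 dBm

−130.9 dBm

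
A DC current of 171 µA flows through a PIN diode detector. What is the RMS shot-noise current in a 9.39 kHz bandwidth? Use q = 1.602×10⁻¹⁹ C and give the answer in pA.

717 pA

I_n = √(2qI·B)
2qI·B = 2 × 1.602×10⁻¹⁹ × 1.71×10⁻⁴ × 9.39×10³ = 5.14×10⁻¹⁹ A²
I_n = √(5.14×10⁻¹⁹) = 7.17×10⁻¹⁰ A = 717 pA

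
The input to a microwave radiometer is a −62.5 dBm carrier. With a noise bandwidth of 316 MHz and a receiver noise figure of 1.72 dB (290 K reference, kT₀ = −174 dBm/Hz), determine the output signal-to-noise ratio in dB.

Noise floor: N = −174 + 10 log₁₀(B) + NF
10 log₁₀(3.16×10⁸) = 85 dB
N = −174 + 85 + 1.72 = −87.28 dBm
SNR = P_sig − N = −62.5 − (−87.28) = 24.78 dB → 24.8 dB

24.8 dB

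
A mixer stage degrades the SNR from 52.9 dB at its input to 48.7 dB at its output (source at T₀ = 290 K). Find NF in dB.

4.2 dB

NF (dB) = SNR_in(dB) − SNR_out(dB) when the source is at T₀
NF = 52.9 − 48.7 = 4.2 dB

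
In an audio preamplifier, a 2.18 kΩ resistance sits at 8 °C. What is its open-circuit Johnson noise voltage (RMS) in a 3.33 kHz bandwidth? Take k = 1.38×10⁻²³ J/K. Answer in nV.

336 nV

T = 8 °C + 273.15 = 281.15 K
V_n = √(4kTRB)
4kTRB = 4 × 1.38×10⁻²³ × 281.15 × 2.18×10³ × 3.33×10³ = 1.13×10⁻¹³ V²
V_n = √(1.13×10⁻¹³) = 3.36×10⁻⁷ V = 336 nV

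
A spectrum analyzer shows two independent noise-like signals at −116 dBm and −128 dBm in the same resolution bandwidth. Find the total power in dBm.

Convert to linear, add, convert back:
P₁ = 2.51×10⁻¹⁵ W, P₂ = 1.58×10⁻¹⁶ W
P_tot = 2.67×10⁻¹⁵ W → 10 log₁₀(P_tot / 10⁻³) = −115.7 dBm

−115.7 dBm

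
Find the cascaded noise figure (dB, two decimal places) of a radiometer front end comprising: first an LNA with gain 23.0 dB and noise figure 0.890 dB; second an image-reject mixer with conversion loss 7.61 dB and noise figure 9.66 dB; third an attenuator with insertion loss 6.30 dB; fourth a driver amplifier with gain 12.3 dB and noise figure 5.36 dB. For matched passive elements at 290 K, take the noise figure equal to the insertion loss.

Convert to linear (a loss of L dB is a gain of −L dB): F_i = 10^(NF_i/10), G_i = 10^(G_i,dB/10)
  Stage 1: F_1 = 10^(0.890/10) = 1.227, G_1 = 10^(23.0/10) = 199.5
  Stage 2: F_2 = 10^(9.66/10) = 9.247, G_2 = 10^(−7.61/10) = 0.1734
  Stage 3: F_3 = 10^(6.30/10) = 4.266, G_3 = 10^(−6.30/10) = 0.2344
  Stage 4: F_4 = 10^(5.36/10) = 3.436, G_4 = 10^(12.3/10) = 16.98
Friis cascade:
  F = 1.227 + (9.247 − 1)/199.5 + (4.266 − 1)/34.59 + (3.436 − 1)/8.110 = 1.664
NF = 10 log₁₀(1.664) = 2.21 dB

2.21 dB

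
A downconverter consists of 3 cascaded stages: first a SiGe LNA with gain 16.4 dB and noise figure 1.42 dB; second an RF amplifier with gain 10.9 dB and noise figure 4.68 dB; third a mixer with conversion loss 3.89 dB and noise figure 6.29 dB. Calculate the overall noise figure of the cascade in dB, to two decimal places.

Convert to linear (a loss of L dB is a gain of −L dB): F_i = 10^(NF_i/10), G_i = 10^(G_i,dB/10)
  Stage 1: F_1 = 10^(1.42/10) = 1.387, G_1 = 10^(16.4/10) = 43.65
  Stage 2: F_2 = 10^(4.68/10) = 2.938, G_2 = 10^(10.9/10) = 12.30
  Stage 3: F_3 = 10^(6.29/10) = 4.256, G_3 = 10^(−3.89/10) = 0.4083
Friis cascade:
  F = 1.387 + (2.938 − 1)/43.65 + (4.256 − 1)/537.0 = 1.437
NF = 10 log₁₀(1.437) = 1.58 dB

1.58 dB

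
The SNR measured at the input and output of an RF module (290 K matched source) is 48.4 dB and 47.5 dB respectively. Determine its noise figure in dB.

0.9 dB

NF (dB) = SNR_in(dB) − SNR_out(dB) when the source is at T₀
NF = 48.4 − 47.5 = 0.9 dB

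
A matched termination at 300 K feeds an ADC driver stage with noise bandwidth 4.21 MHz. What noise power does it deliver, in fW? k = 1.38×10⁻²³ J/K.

P_n = kTB = 1.38×10⁻²³ × 300 × 4.21×10⁶ = 1.74×10⁻¹⁴ W = 17.4 fW

17.4 fW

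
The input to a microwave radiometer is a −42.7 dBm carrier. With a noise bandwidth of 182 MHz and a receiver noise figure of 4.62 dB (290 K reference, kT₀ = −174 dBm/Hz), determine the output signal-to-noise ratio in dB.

44.1 dB

Noise floor: N = −174 + 10 log₁₀(B) + NF
10 log₁₀(1.82×10⁸) = 82.6 dB
N = −174 + 82.6 + 4.62 = −86.78 dBm
SNR = P_sig − N = −42.7 − (−86.78) = 44.08 dB → 44.1 dB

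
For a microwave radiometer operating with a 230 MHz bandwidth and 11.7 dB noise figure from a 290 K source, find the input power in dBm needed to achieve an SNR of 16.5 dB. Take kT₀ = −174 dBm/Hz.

Sensitivity = −174 + 10 log₁₀(B) + NF + SNR_min
= −174 + 83.62 + 11.7 + 16.5
= −62.18 dBm → −62.2 dBm

−62.2 dBm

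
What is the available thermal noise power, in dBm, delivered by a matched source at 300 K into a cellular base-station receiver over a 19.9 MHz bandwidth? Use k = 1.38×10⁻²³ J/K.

P_n = kTB = 1.38×10⁻²³ × 300 × 1.99×10⁷ = 8.24×10⁻¹⁴ W
In dBm: 10 log₁₀(8.24×10⁻¹⁴ / 10⁻³) = −100.8 dBm

−100.8 dBm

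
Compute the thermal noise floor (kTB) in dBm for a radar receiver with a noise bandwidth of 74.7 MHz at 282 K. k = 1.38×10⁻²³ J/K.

P_n = kTB = 1.38×10⁻²³ × 282 × 7.47×10⁷ = 2.91×10⁻¹³ W
In dBm: 10 log₁₀(2.91×10⁻¹³ / 10⁻³) = −95.4 dBm

−95.4 dBm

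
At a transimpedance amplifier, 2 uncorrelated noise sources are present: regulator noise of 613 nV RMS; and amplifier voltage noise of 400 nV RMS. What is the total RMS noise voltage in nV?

732 nV

Uncorrelated sources add in power (mean-square): V_tot = √(ΣV_i²)
V_tot = √[(6.13×10⁻⁷)² + (4.00×10⁻⁷)²] = 7.32×10⁻⁷ V = 732 nV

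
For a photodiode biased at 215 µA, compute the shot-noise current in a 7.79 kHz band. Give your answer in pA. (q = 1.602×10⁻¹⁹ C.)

I_n = √(2qI·B)
2qI·B = 2 × 1.602×10⁻¹⁹ × 2.15×10⁻⁴ × 7.79×10³ = 5.37×10⁻¹⁹ A²
I_n = √(5.37×10⁻¹⁹) = 7.33×10⁻¹⁰ A = 733 pA

733 pA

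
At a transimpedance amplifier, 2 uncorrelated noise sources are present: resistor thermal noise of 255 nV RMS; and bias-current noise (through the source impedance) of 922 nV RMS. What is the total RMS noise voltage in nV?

957 nV

Uncorrelated sources add in power (mean-square): V_tot = √(ΣV_i²)
V_tot = √[(2.55×10⁻⁷)² + (9.22×10⁻⁷)²] = 9.57×10⁻⁷ V = 957 nV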